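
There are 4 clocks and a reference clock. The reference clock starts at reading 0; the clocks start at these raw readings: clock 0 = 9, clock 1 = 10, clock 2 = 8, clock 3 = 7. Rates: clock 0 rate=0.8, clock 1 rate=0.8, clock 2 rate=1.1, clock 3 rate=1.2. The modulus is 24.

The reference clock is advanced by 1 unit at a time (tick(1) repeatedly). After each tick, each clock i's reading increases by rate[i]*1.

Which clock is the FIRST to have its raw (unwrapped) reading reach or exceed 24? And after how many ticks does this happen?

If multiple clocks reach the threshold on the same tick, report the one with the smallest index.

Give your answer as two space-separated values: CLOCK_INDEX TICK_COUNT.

Answer: 2 15

Derivation:
clock 0: start=9, rate=0.8, needs 24-9 = 15; ticks = ceil(15/0.8) = ceil(18.7500) = 19; reading at tick 19 = 9 + 0.8*19 = 24.2000
clock 1: start=10, rate=0.8, needs 24-10 = 14; ticks = ceil(14/0.8) = ceil(17.5000) = 18; reading at tick 18 = 10 + 0.8*18 = 24.4000
clock 2: start=8, rate=1.1, needs 24-8 = 16; ticks = ceil(16/1.1) = ceil(14.5455) = 15; reading at tick 15 = 8 + 1.1*15 = 24.5000
clock 3: start=7, rate=1.2, needs 24-7 = 17; ticks = ceil(17/1.2) = ceil(14.1667) = 15; reading at tick 15 = 7 + 1.2*15 = 25.0000
Minimum tick count = 15; winners = [2, 3]; smallest index = 2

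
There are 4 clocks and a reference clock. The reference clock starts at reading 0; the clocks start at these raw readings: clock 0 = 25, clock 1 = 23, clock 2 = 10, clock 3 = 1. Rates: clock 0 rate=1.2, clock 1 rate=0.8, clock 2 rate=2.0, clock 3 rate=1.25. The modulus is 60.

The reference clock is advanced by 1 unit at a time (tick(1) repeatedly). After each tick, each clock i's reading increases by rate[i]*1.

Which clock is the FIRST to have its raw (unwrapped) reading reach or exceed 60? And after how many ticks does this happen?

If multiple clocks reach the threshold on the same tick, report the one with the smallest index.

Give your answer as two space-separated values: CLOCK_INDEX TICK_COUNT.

Answer: 2 25

Derivation:
clock 0: start=25, rate=1.2, needs 60-25 = 35; ticks = ceil(35/1.2) = ceil(29.1667) = 30; reading at tick 30 = 25 + 1.2*30 = 61.0000
clock 1: start=23, rate=0.8, needs 60-23 = 37; ticks = ceil(37/0.8) = ceil(46.2500) = 47; reading at tick 47 = 23 + 0.8*47 = 60.6000
clock 2: start=10, rate=2.0, needs 60-10 = 50; ticks = ceil(50/2.0) = ceil(25.0000) = 25; reading at tick 25 = 10 + 2.0*25 = 60.0000
clock 3: start=1, rate=1.25, needs 60-1 = 59; ticks = ceil(59/1.25) = ceil(47.2000) = 48; reading at tick 48 = 1 + 1.25*48 = 61.0000
Minimum tick count = 25; winners = [2]; smallest index = 2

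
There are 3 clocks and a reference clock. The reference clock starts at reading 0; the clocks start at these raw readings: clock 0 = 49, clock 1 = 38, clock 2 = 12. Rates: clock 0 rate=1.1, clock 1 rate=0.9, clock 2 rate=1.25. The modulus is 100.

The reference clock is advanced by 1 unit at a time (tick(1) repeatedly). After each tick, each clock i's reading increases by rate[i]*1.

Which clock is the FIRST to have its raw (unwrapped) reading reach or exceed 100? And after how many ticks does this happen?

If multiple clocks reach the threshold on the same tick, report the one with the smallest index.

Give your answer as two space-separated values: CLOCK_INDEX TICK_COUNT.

Answer: 0 47

Derivation:
clock 0: start=49, rate=1.1, needs 100-49 = 51; ticks = ceil(51/1.1) = ceil(46.3636) = 47; reading at tick 47 = 49 + 1.1*47 = 100.7000
clock 1: start=38, rate=0.9, needs 100-38 = 62; ticks = ceil(62/0.9) = ceil(68.8889) = 69; reading at tick 69 = 38 + 0.9*69 = 100.1000
clock 2: start=12, rate=1.25, needs 100-12 = 88; ticks = ceil(88/1.25) = ceil(70.4000) = 71; reading at tick 71 = 12 + 1.25*71 = 100.7500
Minimum tick count = 47; winners = [0]; smallest index = 0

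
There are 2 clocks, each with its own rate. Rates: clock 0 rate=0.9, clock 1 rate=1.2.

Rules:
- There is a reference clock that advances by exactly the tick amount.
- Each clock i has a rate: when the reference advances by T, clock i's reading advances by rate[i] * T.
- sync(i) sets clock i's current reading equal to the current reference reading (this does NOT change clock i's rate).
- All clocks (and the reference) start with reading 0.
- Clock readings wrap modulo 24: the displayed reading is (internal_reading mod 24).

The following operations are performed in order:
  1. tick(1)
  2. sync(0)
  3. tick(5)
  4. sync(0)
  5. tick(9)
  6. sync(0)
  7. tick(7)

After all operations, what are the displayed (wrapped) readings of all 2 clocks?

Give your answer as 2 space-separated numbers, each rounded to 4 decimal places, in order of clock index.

Answer: 21.3000 2.4000

Derivation:
After op 1 tick(1): ref=1.0000 raw=[0.9000 1.2000]
After op 2 sync(0): ref=1.0000 raw=[1.0000 1.2000]
After op 3 tick(5): ref=6.0000 raw=[5.5000 7.2000]
After op 4 sync(0): ref=6.0000 raw=[6.0000 7.2000]
After op 5 tick(9): ref=15.0000 raw=[14.1000 18.0000]
After op 6 sync(0): ref=15.0000 raw=[15.0000 18.0000]
After op 7 tick(7): ref=22.0000 raw=[21.3000 26.4000]
Wrap final raw readings (mod 24): 21.3000 mod 24 = 21.3000; 26.4000 mod 24 = 2.4000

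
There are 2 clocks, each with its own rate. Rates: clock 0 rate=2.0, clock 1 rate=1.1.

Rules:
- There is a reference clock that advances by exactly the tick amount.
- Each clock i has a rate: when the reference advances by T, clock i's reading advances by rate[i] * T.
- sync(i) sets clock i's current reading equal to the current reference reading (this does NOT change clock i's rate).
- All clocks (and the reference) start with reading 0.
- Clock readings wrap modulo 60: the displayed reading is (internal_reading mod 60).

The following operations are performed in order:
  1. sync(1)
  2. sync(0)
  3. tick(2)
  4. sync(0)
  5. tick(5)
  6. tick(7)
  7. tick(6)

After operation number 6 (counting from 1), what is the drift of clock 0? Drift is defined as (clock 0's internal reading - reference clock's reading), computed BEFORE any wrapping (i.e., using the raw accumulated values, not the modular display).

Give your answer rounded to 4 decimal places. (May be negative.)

After op 1 sync(1): ref=0.0000 raw=[0.0000 0.0000]
After op 2 sync(0): ref=0.0000 raw=[0.0000 0.0000]
After op 3 tick(2): ref=2.0000 raw=[4.0000 2.2000]
After op 4 sync(0): ref=2.0000 raw=[2.0000 2.2000]
After op 5 tick(5): ref=7.0000 raw=[12.0000 7.7000]
After op 6 tick(7): ref=14.0000 raw=[26.0000 15.4000]
Drift of clock 0 after op 6: 26.0000 - 14.0000 = 12.0000

Answer: 12.0000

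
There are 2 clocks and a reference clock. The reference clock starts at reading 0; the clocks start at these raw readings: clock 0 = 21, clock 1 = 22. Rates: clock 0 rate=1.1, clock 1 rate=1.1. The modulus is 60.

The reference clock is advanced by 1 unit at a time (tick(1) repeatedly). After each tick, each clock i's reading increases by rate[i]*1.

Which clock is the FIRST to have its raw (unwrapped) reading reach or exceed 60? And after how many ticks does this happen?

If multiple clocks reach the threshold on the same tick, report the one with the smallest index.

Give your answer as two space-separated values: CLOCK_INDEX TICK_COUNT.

clock 0: start=21, rate=1.1, needs 60-21 = 39; ticks = ceil(39/1.1) = ceil(35.4545) = 36; reading at tick 36 = 21 + 1.1*36 = 60.6000
clock 1: start=22, rate=1.1, needs 60-22 = 38; ticks = ceil(38/1.1) = ceil(34.5455) = 35; reading at tick 35 = 22 + 1.1*35 = 60.5000
Minimum tick count = 35; winners = [1]; smallest index = 1

Answer: 1 35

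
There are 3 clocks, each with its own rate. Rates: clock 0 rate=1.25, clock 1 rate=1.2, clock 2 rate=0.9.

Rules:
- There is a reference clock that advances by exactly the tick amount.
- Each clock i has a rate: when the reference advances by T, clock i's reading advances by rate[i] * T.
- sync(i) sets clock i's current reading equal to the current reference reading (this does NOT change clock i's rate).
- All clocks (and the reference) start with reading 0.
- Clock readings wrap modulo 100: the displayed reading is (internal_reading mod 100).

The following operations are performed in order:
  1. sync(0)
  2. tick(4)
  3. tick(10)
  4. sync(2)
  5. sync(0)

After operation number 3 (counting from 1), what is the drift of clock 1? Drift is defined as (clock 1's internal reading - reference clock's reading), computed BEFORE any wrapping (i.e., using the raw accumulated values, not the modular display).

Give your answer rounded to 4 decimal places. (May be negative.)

After op 1 sync(0): ref=0.0000 raw=[0.0000 0.0000 0.0000]
After op 2 tick(4): ref=4.0000 raw=[5.0000 4.8000 3.6000]
After op 3 tick(10): ref=14.0000 raw=[17.5000 16.8000 12.6000]
Drift of clock 1 after op 3: 16.8000 - 14.0000 = 2.8000

Answer: 2.8000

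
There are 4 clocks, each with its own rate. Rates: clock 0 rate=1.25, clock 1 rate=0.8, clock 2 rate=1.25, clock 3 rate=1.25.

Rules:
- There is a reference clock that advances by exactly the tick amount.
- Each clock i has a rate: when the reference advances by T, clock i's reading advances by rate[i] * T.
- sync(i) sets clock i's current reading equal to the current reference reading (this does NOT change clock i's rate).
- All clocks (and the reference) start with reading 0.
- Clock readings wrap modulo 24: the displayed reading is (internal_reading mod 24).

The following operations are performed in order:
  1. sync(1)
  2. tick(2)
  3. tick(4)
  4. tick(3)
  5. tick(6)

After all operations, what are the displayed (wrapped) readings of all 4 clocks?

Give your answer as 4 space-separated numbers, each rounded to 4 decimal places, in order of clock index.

Answer: 18.7500 12.0000 18.7500 18.7500

Derivation:
After op 1 sync(1): ref=0.0000 raw=[0.0000 0.0000 0.0000 0.0000]
After op 2 tick(2): ref=2.0000 raw=[2.5000 1.6000 2.5000 2.5000]
After op 3 tick(4): ref=6.0000 raw=[7.5000 4.8000 7.5000 7.5000]
After op 4 tick(3): ref=9.0000 raw=[11.2500 7.2000 11.2500 11.2500]
After op 5 tick(6): ref=15.0000 raw=[18.7500 12.0000 18.7500 18.7500]
Wrap final raw readings (mod 24): 18.7500 mod 24 = 18.7500; 12.0000 mod 24 = 12.0000; 18.7500 mod 24 = 18.7500; 18.7500 mod 24 = 18.7500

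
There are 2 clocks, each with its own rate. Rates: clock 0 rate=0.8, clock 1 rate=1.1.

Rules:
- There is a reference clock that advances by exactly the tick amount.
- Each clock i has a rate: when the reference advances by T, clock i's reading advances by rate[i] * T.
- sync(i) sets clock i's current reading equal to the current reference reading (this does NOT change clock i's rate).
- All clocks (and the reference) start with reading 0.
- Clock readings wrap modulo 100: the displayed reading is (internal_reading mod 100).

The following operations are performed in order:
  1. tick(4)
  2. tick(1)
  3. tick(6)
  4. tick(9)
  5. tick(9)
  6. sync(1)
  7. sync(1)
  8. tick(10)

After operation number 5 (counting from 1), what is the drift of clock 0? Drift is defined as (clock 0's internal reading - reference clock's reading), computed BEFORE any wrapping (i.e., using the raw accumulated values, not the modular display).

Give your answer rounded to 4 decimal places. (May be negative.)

Answer: -5.8000

Derivation:
After op 1 tick(4): ref=4.0000 raw=[3.2000 4.4000]
After op 2 tick(1): ref=5.0000 raw=[4.0000 5.5000]
After op 3 tick(6): ref=11.0000 raw=[8.8000 12.1000]
After op 4 tick(9): ref=20.0000 raw=[16.0000 22.0000]
After op 5 tick(9): ref=29.0000 raw=[23.2000 31.9000]
Drift of clock 0 after op 5: 23.2000 - 29.0000 = -5.8000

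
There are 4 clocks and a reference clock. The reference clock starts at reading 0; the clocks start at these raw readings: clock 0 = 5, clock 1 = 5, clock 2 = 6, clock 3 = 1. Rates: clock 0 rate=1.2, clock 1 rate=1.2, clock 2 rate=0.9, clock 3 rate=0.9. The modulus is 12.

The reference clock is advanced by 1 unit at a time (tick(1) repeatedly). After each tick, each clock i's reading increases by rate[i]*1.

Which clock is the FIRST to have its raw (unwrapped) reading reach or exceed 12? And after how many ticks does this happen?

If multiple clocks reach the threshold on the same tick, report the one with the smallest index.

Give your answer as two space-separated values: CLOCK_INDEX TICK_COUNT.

Answer: 0 6

Derivation:
clock 0: start=5, rate=1.2, needs 12-5 = 7; ticks = ceil(7/1.2) = ceil(5.8333) = 6; reading at tick 6 = 5 + 1.2*6 = 12.2000
clock 1: start=5, rate=1.2, needs 12-5 = 7; ticks = ceil(7/1.2) = ceil(5.8333) = 6; reading at tick 6 = 5 + 1.2*6 = 12.2000
clock 2: start=6, rate=0.9, needs 12-6 = 6; ticks = ceil(6/0.9) = ceil(6.6667) = 7; reading at tick 7 = 6 + 0.9*7 = 12.3000
clock 3: start=1, rate=0.9, needs 12-1 = 11; ticks = ceil(11/0.9) = ceil(12.2222) = 13; reading at tick 13 = 1 + 0.9*13 = 12.7000
Minimum tick count = 6; winners = [0, 1]; smallest index = 0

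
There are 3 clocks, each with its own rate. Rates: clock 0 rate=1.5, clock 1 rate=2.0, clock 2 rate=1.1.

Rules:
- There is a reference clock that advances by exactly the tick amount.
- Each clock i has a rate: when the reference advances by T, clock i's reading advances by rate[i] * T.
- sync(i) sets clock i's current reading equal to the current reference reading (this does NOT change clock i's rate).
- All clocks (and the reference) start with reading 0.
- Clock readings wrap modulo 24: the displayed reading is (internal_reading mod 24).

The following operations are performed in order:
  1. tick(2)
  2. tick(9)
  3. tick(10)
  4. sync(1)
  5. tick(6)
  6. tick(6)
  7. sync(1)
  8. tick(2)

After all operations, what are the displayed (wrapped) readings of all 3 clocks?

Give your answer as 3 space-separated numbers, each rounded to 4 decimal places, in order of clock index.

Answer: 4.5000 13.0000 14.5000

Derivation:
After op 1 tick(2): ref=2.0000 raw=[3.0000 4.0000 2.2000]
After op 2 tick(9): ref=11.0000 raw=[16.5000 22.0000 12.1000]
After op 3 tick(10): ref=21.0000 raw=[31.5000 42.0000 23.1000]
After op 4 sync(1): ref=21.0000 raw=[31.5000 21.0000 23.1000]
After op 5 tick(6): ref=27.0000 raw=[40.5000 33.0000 29.7000]
After op 6 tick(6): ref=33.0000 raw=[49.5000 45.0000 36.3000]
After op 7 sync(1): ref=33.0000 raw=[49.5000 33.0000 36.3000]
After op 8 tick(2): ref=35.0000 raw=[52.5000 37.0000 38.5000]
Wrap final raw readings (mod 24): 52.5000 mod 24 = 4.5000; 37.0000 mod 24 = 13.0000; 38.5000 mod 24 = 14.5000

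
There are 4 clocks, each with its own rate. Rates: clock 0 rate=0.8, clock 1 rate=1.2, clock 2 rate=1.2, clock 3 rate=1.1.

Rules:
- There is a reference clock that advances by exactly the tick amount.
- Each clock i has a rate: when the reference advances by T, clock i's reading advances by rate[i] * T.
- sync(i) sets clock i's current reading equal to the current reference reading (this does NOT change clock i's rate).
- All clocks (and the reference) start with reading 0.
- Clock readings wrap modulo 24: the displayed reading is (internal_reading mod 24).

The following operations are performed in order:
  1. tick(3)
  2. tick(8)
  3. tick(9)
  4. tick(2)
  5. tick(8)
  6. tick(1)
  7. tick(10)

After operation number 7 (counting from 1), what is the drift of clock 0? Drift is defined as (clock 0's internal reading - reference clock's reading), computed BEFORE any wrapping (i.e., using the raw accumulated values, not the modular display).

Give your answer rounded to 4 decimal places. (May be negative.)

Answer: -8.2000

Derivation:
After op 1 tick(3): ref=3.0000 raw=[2.4000 3.6000 3.6000 3.3000]
After op 2 tick(8): ref=11.0000 raw=[8.8000 13.2000 13.2000 12.1000]
After op 3 tick(9): ref=20.0000 raw=[16.0000 24.0000 24.0000 22.0000]
After op 4 tick(2): ref=22.0000 raw=[17.6000 26.4000 26.4000 24.2000]
After op 5 tick(8): ref=30.0000 raw=[24.0000 36.0000 36.0000 33.0000]
After op 6 tick(1): ref=31.0000 raw=[24.8000 37.2000 37.2000 34.1000]
After op 7 tick(10): ref=41.0000 raw=[32.8000 49.2000 49.2000 45.1000]
Drift of clock 0 after op 7: 32.8000 - 41.0000 = -8.2000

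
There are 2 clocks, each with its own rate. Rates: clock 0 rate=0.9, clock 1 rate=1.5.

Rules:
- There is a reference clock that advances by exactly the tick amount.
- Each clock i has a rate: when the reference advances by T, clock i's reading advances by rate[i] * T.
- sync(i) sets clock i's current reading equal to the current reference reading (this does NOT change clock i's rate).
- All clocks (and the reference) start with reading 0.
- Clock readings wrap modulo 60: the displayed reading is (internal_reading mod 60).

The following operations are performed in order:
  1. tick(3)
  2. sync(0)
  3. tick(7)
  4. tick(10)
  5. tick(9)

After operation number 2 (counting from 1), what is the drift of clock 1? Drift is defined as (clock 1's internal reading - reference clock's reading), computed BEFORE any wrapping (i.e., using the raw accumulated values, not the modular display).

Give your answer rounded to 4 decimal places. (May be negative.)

After op 1 tick(3): ref=3.0000 raw=[2.7000 4.5000]
After op 2 sync(0): ref=3.0000 raw=[3.0000 4.5000]
Drift of clock 1 after op 2: 4.5000 - 3.0000 = 1.5000

Answer: 1.5000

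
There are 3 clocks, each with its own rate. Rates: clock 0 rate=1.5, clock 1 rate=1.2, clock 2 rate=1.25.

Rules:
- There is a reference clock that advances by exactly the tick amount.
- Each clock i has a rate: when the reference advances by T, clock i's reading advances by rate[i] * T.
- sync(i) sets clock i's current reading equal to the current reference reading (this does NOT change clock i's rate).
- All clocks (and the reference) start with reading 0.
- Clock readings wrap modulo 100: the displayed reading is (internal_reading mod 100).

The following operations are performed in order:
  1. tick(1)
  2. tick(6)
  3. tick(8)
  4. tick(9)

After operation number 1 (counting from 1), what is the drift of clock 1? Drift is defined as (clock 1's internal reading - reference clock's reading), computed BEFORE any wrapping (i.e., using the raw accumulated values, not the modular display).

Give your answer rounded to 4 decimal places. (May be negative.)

After op 1 tick(1): ref=1.0000 raw=[1.5000 1.2000 1.2500]
Drift of clock 1 after op 1: 1.2000 - 1.0000 = 0.2000

Answer: 0.2000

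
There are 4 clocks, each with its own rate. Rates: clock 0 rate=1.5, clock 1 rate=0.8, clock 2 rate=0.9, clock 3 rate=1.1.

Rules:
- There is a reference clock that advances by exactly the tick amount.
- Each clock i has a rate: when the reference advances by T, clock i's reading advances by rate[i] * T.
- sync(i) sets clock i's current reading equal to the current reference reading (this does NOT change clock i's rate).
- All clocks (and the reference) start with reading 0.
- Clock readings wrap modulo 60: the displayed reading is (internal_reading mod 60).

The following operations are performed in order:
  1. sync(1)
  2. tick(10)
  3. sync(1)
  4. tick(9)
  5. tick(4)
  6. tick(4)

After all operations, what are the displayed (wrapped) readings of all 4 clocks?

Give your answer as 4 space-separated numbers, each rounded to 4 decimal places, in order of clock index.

After op 1 sync(1): ref=0.0000 raw=[0.0000 0.0000 0.0000 0.0000]
After op 2 tick(10): ref=10.0000 raw=[15.0000 8.0000 9.0000 11.0000]
After op 3 sync(1): ref=10.0000 raw=[15.0000 10.0000 9.0000 11.0000]
After op 4 tick(9): ref=19.0000 raw=[28.5000 17.2000 17.1000 20.9000]
After op 5 tick(4): ref=23.0000 raw=[34.5000 20.4000 20.7000 25.3000]
After op 6 tick(4): ref=27.0000 raw=[40.5000 23.6000 24.3000 29.7000]
Wrap final raw readings (mod 60): 40.5000 mod 60 = 40.5000; 23.6000 mod 60 = 23.6000; 24.3000 mod 60 = 24.3000; 29.7000 mod 60 = 29.7000

Answer: 40.5000 23.6000 24.3000 29.7000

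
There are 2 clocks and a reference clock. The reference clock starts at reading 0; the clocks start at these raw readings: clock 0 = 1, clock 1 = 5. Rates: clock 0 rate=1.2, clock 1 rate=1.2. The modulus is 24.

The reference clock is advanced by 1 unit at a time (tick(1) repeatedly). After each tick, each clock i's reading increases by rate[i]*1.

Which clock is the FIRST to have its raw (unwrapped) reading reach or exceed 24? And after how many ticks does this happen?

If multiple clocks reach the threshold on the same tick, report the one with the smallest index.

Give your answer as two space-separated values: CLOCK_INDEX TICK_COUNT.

clock 0: start=1, rate=1.2, needs 24-1 = 23; ticks = ceil(23/1.2) = ceil(19.1667) = 20; reading at tick 20 = 1 + 1.2*20 = 25.0000
clock 1: start=5, rate=1.2, needs 24-5 = 19; ticks = ceil(19/1.2) = ceil(15.8333) = 16; reading at tick 16 = 5 + 1.2*16 = 24.2000
Minimum tick count = 16; winners = [1]; smallest index = 1

Answer: 1 16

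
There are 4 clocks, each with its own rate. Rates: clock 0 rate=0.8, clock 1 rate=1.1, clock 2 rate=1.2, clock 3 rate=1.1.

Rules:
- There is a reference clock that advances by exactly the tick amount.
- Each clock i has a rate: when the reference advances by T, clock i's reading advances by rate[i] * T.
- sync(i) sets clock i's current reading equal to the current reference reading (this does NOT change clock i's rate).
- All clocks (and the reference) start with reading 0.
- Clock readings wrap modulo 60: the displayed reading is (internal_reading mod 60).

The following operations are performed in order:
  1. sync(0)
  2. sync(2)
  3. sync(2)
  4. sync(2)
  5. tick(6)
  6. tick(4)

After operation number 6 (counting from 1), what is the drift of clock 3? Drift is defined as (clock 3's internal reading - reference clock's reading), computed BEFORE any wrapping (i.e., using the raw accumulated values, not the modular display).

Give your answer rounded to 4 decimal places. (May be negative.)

Answer: 1.0000

Derivation:
After op 1 sync(0): ref=0.0000 raw=[0.0000 0.0000 0.0000 0.0000]
After op 2 sync(2): ref=0.0000 raw=[0.0000 0.0000 0.0000 0.0000]
After op 3 sync(2): ref=0.0000 raw=[0.0000 0.0000 0.0000 0.0000]
After op 4 sync(2): ref=0.0000 raw=[0.0000 0.0000 0.0000 0.0000]
After op 5 tick(6): ref=6.0000 raw=[4.8000 6.6000 7.2000 6.6000]
After op 6 tick(4): ref=10.0000 raw=[8.0000 11.0000 12.0000 11.0000]
Drift of clock 3 after op 6: 11.0000 - 10.0000 = 1.0000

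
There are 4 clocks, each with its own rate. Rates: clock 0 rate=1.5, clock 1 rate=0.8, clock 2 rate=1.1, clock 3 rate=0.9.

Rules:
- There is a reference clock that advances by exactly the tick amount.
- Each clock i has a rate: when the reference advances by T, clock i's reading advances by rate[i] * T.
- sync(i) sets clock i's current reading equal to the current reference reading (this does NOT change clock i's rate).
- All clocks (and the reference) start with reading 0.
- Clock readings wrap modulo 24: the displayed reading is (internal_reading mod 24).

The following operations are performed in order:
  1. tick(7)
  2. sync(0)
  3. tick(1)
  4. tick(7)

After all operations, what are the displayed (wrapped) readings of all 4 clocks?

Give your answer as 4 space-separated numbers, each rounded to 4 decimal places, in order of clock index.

Answer: 19.0000 12.0000 16.5000 13.5000

Derivation:
After op 1 tick(7): ref=7.0000 raw=[10.5000 5.6000 7.7000 6.3000]
After op 2 sync(0): ref=7.0000 raw=[7.0000 5.6000 7.7000 6.3000]
After op 3 tick(1): ref=8.0000 raw=[8.5000 6.4000 8.8000 7.2000]
After op 4 tick(7): ref=15.0000 raw=[19.0000 12.0000 16.5000 13.5000]
Wrap final raw readings (mod 24): 19.0000 mod 24 = 19.0000; 12.0000 mod 24 = 12.0000; 16.5000 mod 24 = 16.5000; 13.5000 mod 24 = 13.5000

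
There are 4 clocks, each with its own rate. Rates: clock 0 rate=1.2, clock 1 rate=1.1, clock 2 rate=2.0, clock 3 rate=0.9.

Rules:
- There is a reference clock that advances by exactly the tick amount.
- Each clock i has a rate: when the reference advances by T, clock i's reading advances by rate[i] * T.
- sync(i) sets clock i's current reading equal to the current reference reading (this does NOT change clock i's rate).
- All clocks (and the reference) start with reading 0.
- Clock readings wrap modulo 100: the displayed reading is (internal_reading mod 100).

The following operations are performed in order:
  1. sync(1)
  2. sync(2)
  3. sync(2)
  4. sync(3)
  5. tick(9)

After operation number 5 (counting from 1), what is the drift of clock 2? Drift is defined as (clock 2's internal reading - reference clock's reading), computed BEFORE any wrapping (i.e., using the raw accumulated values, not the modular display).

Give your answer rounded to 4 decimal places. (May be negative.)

Answer: 9.0000

Derivation:
After op 1 sync(1): ref=0.0000 raw=[0.0000 0.0000 0.0000 0.0000]
After op 2 sync(2): ref=0.0000 raw=[0.0000 0.0000 0.0000 0.0000]
After op 3 sync(2): ref=0.0000 raw=[0.0000 0.0000 0.0000 0.0000]
After op 4 sync(3): ref=0.0000 raw=[0.0000 0.0000 0.0000 0.0000]
After op 5 tick(9): ref=9.0000 raw=[10.8000 9.9000 18.0000 8.1000]
Drift of clock 2 after op 5: 18.0000 - 9.0000 = 9.0000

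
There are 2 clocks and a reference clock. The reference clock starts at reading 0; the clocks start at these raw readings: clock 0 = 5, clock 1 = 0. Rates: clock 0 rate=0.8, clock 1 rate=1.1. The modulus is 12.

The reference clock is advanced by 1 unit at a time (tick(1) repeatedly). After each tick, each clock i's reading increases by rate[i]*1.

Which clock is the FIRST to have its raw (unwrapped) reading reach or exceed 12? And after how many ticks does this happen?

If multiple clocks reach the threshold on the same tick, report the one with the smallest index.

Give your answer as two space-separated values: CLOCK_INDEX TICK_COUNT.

clock 0: start=5, rate=0.8, needs 12-5 = 7; ticks = ceil(7/0.8) = ceil(8.7500) = 9; reading at tick 9 = 5 + 0.8*9 = 12.2000
clock 1: start=0, rate=1.1, needs 12-0 = 12; ticks = ceil(12/1.1) = ceil(10.9091) = 11; reading at tick 11 = 0 + 1.1*11 = 12.1000
Minimum tick count = 9; winners = [0]; smallest index = 0

Answer: 0 9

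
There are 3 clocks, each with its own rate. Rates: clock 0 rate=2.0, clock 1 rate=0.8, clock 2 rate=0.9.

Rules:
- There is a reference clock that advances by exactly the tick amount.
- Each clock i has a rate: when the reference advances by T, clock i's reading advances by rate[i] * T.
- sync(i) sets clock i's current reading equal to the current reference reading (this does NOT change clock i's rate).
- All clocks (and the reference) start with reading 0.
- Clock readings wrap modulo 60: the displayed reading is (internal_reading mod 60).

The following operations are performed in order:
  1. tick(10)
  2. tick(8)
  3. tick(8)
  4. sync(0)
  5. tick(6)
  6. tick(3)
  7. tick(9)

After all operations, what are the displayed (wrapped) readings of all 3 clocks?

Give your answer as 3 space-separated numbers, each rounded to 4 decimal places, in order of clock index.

After op 1 tick(10): ref=10.0000 raw=[20.0000 8.0000 9.0000]
After op 2 tick(8): ref=18.0000 raw=[36.0000 14.4000 16.2000]
After op 3 tick(8): ref=26.0000 raw=[52.0000 20.8000 23.4000]
After op 4 sync(0): ref=26.0000 raw=[26.0000 20.8000 23.4000]
After op 5 tick(6): ref=32.0000 raw=[38.0000 25.6000 28.8000]
After op 6 tick(3): ref=35.0000 raw=[44.0000 28.0000 31.5000]
After op 7 tick(9): ref=44.0000 raw=[62.0000 35.2000 39.6000]
Wrap final raw readings (mod 60): 62.0000 mod 60 = 2.0000; 35.2000 mod 60 = 35.2000; 39.6000 mod 60 = 39.6000

Answer: 2.0000 35.2000 39.6000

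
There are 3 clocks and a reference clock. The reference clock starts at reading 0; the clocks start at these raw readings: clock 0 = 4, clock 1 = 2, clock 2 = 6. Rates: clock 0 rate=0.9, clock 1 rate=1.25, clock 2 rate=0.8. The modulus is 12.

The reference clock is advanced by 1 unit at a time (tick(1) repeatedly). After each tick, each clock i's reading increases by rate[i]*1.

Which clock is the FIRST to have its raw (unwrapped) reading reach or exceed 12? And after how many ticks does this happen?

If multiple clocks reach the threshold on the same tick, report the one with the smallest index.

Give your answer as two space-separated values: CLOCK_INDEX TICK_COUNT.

Answer: 1 8

Derivation:
clock 0: start=4, rate=0.9, needs 12-4 = 8; ticks = ceil(8/0.9) = ceil(8.8889) = 9; reading at tick 9 = 4 + 0.9*9 = 12.1000
clock 1: start=2, rate=1.25, needs 12-2 = 10; ticks = ceil(10/1.25) = ceil(8.0000) = 8; reading at tick 8 = 2 + 1.25*8 = 12.0000
clock 2: start=6, rate=0.8, needs 12-6 = 6; ticks = ceil(6/0.8) = ceil(7.5000) = 8; reading at tick 8 = 6 + 0.8*8 = 12.4000
Minimum tick count = 8; winners = [1, 2]; smallest index = 1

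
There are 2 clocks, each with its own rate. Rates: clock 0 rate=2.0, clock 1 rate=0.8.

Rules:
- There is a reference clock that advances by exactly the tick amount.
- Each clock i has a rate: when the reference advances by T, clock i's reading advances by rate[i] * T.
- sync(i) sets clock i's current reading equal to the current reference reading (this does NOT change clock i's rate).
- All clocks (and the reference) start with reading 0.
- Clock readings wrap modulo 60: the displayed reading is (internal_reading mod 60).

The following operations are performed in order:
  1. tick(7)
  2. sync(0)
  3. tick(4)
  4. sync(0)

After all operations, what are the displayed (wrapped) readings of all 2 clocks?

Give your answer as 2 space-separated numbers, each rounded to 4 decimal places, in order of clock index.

Answer: 11.0000 8.8000

Derivation:
After op 1 tick(7): ref=7.0000 raw=[14.0000 5.6000]
After op 2 sync(0): ref=7.0000 raw=[7.0000 5.6000]
After op 3 tick(4): ref=11.0000 raw=[15.0000 8.8000]
After op 4 sync(0): ref=11.0000 raw=[11.0000 8.8000]
Wrap final raw readings (mod 60): 11.0000 mod 60 = 11.0000; 8.8000 mod 60 = 8.8000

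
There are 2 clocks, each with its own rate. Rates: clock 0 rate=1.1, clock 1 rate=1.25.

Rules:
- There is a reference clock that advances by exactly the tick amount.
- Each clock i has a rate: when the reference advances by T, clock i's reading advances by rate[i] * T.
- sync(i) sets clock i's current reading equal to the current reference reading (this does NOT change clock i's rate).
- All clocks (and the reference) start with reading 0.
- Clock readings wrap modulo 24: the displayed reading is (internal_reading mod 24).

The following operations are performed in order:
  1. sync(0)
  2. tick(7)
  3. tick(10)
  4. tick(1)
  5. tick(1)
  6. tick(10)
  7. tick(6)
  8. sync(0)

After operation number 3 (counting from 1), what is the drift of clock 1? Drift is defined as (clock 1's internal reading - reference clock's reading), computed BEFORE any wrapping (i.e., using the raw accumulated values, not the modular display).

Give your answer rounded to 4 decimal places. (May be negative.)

After op 1 sync(0): ref=0.0000 raw=[0.0000 0.0000]
After op 2 tick(7): ref=7.0000 raw=[7.7000 8.7500]
After op 3 tick(10): ref=17.0000 raw=[18.7000 21.2500]
Drift of clock 1 after op 3: 21.2500 - 17.0000 = 4.2500

Answer: 4.2500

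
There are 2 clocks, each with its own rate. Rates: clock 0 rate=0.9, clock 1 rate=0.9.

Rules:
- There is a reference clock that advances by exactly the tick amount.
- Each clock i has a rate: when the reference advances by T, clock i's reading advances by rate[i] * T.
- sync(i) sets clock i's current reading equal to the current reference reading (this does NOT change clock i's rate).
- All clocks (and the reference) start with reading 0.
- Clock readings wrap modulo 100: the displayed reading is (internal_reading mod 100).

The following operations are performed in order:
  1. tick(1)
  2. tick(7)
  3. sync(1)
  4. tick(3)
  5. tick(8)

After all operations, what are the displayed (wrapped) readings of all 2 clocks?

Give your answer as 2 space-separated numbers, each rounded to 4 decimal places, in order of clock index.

After op 1 tick(1): ref=1.0000 raw=[0.9000 0.9000]
After op 2 tick(7): ref=8.0000 raw=[7.2000 7.2000]
After op 3 sync(1): ref=8.0000 raw=[7.2000 8.0000]
After op 4 tick(3): ref=11.0000 raw=[9.9000 10.7000]
After op 5 tick(8): ref=19.0000 raw=[17.1000 17.9000]
Wrap final raw readings (mod 100): 17.1000 mod 100 = 17.1000; 17.9000 mod 100 = 17.9000

Answer: 17.1000 17.9000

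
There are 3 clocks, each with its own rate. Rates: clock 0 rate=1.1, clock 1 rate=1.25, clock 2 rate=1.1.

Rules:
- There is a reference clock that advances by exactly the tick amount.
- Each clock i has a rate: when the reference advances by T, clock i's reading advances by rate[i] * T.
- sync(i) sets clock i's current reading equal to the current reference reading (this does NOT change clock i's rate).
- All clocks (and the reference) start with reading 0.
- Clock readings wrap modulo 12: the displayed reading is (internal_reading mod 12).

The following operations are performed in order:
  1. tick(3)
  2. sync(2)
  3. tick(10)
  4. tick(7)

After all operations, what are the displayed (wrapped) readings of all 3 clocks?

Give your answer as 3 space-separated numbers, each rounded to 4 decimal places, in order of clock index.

After op 1 tick(3): ref=3.0000 raw=[3.3000 3.7500 3.3000]
After op 2 sync(2): ref=3.0000 raw=[3.3000 3.7500 3.0000]
After op 3 tick(10): ref=13.0000 raw=[14.3000 16.2500 14.0000]
After op 4 tick(7): ref=20.0000 raw=[22.0000 25.0000 21.7000]
Wrap final raw readings (mod 12): 22.0000 mod 12 = 10.0000; 25.0000 mod 12 = 1.0000; 21.7000 mod 12 = 9.7000

Answer: 10.0000 1.0000 9.7000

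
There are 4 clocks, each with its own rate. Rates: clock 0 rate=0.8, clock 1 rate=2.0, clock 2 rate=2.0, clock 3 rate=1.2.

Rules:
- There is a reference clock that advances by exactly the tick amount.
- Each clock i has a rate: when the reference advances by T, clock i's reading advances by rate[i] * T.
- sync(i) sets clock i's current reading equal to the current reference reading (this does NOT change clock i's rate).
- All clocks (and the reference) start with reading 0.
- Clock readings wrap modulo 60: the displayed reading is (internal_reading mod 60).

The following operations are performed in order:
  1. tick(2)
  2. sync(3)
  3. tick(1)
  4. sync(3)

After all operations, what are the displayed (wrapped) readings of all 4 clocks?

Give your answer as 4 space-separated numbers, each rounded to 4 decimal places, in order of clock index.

Answer: 2.4000 6.0000 6.0000 3.0000

Derivation:
After op 1 tick(2): ref=2.0000 raw=[1.6000 4.0000 4.0000 2.4000]
After op 2 sync(3): ref=2.0000 raw=[1.6000 4.0000 4.0000 2.0000]
After op 3 tick(1): ref=3.0000 raw=[2.4000 6.0000 6.0000 3.2000]
After op 4 sync(3): ref=3.0000 raw=[2.4000 6.0000 6.0000 3.0000]
Wrap final raw readings (mod 60): 2.4000 mod 60 = 2.4000; 6.0000 mod 60 = 6.0000; 6.0000 mod 60 = 6.0000; 3.0000 mod 60 = 3.0000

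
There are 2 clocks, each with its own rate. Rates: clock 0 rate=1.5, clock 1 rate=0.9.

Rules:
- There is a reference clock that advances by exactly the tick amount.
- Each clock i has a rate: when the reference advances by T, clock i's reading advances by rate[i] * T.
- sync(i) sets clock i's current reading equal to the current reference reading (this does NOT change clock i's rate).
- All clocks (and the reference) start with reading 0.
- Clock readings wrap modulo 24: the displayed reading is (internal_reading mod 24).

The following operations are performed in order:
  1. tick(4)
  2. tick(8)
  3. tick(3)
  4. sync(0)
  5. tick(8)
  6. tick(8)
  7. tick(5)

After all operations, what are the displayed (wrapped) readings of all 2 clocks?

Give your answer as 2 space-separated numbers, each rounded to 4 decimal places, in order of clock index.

After op 1 tick(4): ref=4.0000 raw=[6.0000 3.6000]
After op 2 tick(8): ref=12.0000 raw=[18.0000 10.8000]
After op 3 tick(3): ref=15.0000 raw=[22.5000 13.5000]
After op 4 sync(0): ref=15.0000 raw=[15.0000 13.5000]
After op 5 tick(8): ref=23.0000 raw=[27.0000 20.7000]
After op 6 tick(8): ref=31.0000 raw=[39.0000 27.9000]
After op 7 tick(5): ref=36.0000 raw=[46.5000 32.4000]
Wrap final raw readings (mod 24): 46.5000 mod 24 = 22.5000; 32.4000 mod 24 = 8.4000

Answer: 22.5000 8.4000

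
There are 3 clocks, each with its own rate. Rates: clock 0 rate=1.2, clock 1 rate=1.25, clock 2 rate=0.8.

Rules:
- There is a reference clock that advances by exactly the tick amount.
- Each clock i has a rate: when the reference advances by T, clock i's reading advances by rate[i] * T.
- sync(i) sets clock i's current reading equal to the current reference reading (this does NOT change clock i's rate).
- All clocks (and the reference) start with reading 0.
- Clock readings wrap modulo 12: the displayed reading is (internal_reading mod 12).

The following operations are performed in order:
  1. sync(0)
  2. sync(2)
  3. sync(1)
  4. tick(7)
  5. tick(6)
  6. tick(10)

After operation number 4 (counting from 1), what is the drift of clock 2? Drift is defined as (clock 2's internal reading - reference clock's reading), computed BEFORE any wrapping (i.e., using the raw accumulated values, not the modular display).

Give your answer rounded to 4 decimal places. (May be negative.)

After op 1 sync(0): ref=0.0000 raw=[0.0000 0.0000 0.0000]
After op 2 sync(2): ref=0.0000 raw=[0.0000 0.0000 0.0000]
After op 3 sync(1): ref=0.0000 raw=[0.0000 0.0000 0.0000]
After op 4 tick(7): ref=7.0000 raw=[8.4000 8.7500 5.6000]
Drift of clock 2 after op 4: 5.6000 - 7.0000 = -1.4000

Answer: -1.4000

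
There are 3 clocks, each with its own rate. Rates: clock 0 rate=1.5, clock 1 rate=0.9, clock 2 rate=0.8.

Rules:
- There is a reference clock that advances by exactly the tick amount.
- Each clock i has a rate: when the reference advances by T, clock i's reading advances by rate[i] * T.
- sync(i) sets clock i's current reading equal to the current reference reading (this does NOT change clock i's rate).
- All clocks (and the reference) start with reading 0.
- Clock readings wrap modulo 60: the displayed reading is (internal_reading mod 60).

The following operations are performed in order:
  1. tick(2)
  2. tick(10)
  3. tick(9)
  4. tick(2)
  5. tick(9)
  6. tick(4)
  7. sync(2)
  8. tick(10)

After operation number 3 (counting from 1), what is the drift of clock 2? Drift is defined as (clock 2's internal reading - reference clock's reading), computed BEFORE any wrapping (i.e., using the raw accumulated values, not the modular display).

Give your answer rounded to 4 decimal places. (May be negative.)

Answer: -4.2000

Derivation:
After op 1 tick(2): ref=2.0000 raw=[3.0000 1.8000 1.6000]
After op 2 tick(10): ref=12.0000 raw=[18.0000 10.8000 9.6000]
After op 3 tick(9): ref=21.0000 raw=[31.5000 18.9000 16.8000]
Drift of clock 2 after op 3: 16.8000 - 21.0000 = -4.2000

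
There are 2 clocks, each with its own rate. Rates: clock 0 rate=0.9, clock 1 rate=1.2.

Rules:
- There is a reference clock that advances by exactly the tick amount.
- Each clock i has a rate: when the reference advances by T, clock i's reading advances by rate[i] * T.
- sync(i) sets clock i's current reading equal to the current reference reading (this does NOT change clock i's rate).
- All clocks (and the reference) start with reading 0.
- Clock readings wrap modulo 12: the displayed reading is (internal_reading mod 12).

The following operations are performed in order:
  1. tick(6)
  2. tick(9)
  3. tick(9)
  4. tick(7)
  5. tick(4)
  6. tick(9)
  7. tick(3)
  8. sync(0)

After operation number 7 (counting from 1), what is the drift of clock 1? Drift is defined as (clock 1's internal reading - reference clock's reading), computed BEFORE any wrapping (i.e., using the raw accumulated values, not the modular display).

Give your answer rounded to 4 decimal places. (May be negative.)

Answer: 9.4000

Derivation:
After op 1 tick(6): ref=6.0000 raw=[5.4000 7.2000]
After op 2 tick(9): ref=15.0000 raw=[13.5000 18.0000]
After op 3 tick(9): ref=24.0000 raw=[21.6000 28.8000]
After op 4 tick(7): ref=31.0000 raw=[27.9000 37.2000]
After op 5 tick(4): ref=35.0000 raw=[31.5000 42.0000]
After op 6 tick(9): ref=44.0000 raw=[39.6000 52.8000]
After op 7 tick(3): ref=47.0000 raw=[42.3000 56.4000]
Drift of clock 1 after op 7: 56.4000 - 47.0000 = 9.4000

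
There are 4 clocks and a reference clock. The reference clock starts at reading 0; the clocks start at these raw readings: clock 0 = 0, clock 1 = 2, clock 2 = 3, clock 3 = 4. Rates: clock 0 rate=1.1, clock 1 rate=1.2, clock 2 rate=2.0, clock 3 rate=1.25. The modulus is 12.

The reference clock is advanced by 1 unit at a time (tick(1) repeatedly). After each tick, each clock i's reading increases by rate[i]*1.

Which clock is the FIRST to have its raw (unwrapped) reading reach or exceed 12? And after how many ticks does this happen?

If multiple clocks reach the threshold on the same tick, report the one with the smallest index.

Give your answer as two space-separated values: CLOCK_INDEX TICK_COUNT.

Answer: 2 5

Derivation:
clock 0: start=0, rate=1.1, needs 12-0 = 12; ticks = ceil(12/1.1) = ceil(10.9091) = 11; reading at tick 11 = 0 + 1.1*11 = 12.1000
clock 1: start=2, rate=1.2, needs 12-2 = 10; ticks = ceil(10/1.2) = ceil(8.3333) = 9; reading at tick 9 = 2 + 1.2*9 = 12.8000
clock 2: start=3, rate=2.0, needs 12-3 = 9; ticks = ceil(9/2.0) = ceil(4.5000) = 5; reading at tick 5 = 3 + 2.0*5 = 13.0000
clock 3: start=4, rate=1.25, needs 12-4 = 8; ticks = ceil(8/1.25) = ceil(6.4000) = 7; reading at tick 7 = 4 + 1.25*7 = 12.7500
Minimum tick count = 5; winners = [2]; smallest index = 2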